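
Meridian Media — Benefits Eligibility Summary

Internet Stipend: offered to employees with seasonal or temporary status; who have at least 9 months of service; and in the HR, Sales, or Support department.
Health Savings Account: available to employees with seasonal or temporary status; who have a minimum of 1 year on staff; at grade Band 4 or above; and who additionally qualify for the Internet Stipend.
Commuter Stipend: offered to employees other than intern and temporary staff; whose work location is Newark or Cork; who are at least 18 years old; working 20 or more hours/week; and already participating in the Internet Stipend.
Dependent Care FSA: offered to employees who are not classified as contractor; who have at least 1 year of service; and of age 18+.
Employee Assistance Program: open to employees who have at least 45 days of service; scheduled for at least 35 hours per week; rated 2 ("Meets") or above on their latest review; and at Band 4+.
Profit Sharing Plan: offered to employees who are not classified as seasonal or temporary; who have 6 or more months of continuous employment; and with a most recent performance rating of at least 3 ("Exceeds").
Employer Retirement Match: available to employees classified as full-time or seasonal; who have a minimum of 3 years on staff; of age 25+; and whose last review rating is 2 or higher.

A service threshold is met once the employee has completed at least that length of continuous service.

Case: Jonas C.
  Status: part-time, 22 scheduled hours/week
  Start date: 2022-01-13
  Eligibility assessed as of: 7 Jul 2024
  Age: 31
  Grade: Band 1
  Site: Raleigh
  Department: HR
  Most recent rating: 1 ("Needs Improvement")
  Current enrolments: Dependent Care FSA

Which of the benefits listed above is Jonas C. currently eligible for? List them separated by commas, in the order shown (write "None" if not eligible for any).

Dependent Care FSA

Service from 2022-01-13 to 7 Jul 2024: 906 days.
Internet Stipend — status part-time ✗ (requires seasonal or temporary) → not eligible.
Health Savings Account — status part-time ✗ (requires seasonal or temporary) → not eligible.
Commuter Stipend — status part-time ✓ (not excluded); site Raleigh ✗ (not Newark or Cork) → not eligible.
Dependent Care FSA — status part-time ✓ (not excluded); service 906 days ≥ 1 year (≈365 days) ✓; age 31 ≥ 18 ✓ → eligible.
Employee Assistance Program — service 906 days ≥ 45 days ✓; 22 hrs/wk < 35 ✗ → not eligible.
Profit Sharing Plan — status part-time ✓ (not excluded); service 906 days ≥ 6 months (≈180 days) ✓; rating 1 < 3 ✗ → not eligible.
Employer Retirement Match — status part-time ✗ (requires full-time or seasonal) → not eligible.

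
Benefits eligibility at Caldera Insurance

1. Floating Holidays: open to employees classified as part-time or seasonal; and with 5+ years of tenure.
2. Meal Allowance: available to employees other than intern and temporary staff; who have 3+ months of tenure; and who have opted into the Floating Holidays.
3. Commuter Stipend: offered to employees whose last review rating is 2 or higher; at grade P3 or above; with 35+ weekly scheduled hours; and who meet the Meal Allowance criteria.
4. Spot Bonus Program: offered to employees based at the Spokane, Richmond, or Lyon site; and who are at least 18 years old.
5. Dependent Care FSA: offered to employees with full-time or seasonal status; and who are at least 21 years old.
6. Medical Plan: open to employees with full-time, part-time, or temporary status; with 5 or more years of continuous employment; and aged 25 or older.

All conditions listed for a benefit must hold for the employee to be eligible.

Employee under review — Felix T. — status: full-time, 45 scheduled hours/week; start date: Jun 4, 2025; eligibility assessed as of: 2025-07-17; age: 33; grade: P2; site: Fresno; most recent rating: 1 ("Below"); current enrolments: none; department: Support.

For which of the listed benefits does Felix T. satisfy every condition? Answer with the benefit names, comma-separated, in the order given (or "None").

Service from Jun 4, 2025 to 2025-07-17: 43 days.
Floating Holidays — status full-time ✗ (requires part-time or seasonal) → not eligible.
Meal Allowance — status full-time ✓ (not excluded); service 43 days < 3 months (≈90 days) ✗ → not eligible.
Commuter Stipend — rating 1 < 2 ✗ → not eligible.
Spot Bonus Program — site Fresno ✗ (not Spokane, Richmond, or Lyon) → not eligible.
Dependent Care FSA — status full-time ✓; age 33 ≥ 21 ✓ → eligible.
Medical Plan — status full-time ✓; service 43 days < 5 years (≈1825 days) ✗ → not eligible.

Dependent Care FSA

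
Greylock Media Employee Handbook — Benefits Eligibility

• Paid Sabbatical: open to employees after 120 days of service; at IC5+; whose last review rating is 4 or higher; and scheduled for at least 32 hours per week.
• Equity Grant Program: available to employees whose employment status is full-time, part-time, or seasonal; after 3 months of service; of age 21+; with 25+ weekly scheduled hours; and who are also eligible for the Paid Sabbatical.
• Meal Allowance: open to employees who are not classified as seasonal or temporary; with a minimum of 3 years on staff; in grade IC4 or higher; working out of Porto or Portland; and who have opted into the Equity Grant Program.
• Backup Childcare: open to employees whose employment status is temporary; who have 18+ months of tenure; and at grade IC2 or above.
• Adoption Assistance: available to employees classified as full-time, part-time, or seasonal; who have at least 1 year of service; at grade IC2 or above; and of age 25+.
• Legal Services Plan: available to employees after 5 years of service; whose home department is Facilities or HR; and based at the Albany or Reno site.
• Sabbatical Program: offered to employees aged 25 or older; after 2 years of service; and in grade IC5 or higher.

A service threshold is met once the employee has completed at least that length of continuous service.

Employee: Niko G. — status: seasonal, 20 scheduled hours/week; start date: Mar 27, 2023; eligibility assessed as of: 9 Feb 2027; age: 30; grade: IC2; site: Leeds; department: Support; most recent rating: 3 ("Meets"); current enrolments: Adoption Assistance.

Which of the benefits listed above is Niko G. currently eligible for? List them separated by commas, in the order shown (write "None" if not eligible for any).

Adoption Assistance

Service from Mar 27, 2023 to 9 Feb 2027: 1415 days.
Paid Sabbatical — service 1415 days ≥ 120 days ✓; grade IC2 < IC5 ✗ → not eligible.
Equity Grant Program — status seasonal ✓; service 1415 days ≥ 3 months (≈90 days) ✓; age 30 ≥ 21 ✓; 20 hrs/wk < 25 ✗ → not eligible.
Meal Allowance — status seasonal ✗ (excluded) → not eligible.
Backup Childcare — status seasonal ✗ (requires temporary) → not eligible.
Adoption Assistance — status seasonal ✓; service 1415 days ≥ 1 year (≈365 days) ✓; grade IC2 ≥ IC2 ✓; age 30 ≥ 25 ✓ → eligible.
Legal Services Plan — service 1415 days < 5 years (≈1825 days) ✗ → not eligible.
Sabbatical Program — age 30 ≥ 25 ✓; service 1415 days ≥ 2 years (≈730 days) ✓; grade IC2 < IC5 ✗ → not eligible.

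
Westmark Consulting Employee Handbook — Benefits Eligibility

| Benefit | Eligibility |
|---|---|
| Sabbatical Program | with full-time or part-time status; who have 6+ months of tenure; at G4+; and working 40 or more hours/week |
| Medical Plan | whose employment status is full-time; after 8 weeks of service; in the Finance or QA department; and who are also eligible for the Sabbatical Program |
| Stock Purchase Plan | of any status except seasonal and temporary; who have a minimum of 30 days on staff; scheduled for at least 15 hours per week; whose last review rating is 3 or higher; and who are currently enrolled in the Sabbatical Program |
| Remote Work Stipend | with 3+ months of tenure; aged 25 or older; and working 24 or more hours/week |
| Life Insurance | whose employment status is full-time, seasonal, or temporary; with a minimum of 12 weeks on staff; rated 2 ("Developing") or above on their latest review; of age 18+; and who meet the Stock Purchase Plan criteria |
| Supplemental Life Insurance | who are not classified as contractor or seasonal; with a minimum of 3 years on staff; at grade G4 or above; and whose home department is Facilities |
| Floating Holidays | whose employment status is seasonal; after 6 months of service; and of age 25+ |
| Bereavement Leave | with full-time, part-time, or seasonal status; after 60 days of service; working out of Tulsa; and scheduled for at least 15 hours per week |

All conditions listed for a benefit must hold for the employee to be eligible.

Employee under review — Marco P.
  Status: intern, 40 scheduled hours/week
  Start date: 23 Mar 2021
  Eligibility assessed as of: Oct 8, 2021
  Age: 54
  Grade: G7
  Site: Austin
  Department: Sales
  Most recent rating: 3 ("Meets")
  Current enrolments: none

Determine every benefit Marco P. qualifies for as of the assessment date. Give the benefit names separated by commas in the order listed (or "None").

Remote Work Stipend

Service from 23 Mar 2021 to Oct 8, 2021: 199 days.
Sabbatical Program — status intern ✗ (requires full-time or part-time) → not eligible.
Medical Plan — status intern ✗ (requires full-time) → not eligible.
Stock Purchase Plan — status intern ✓ (not excluded); service 199 days ≥ 30 days ✓; 40 hrs/wk ≥ 15 ✓; rating 3 ≥ 3 ✓; not enrolled in Sabbatical Program ✗ → not eligible.
Remote Work Stipend — service 199 days ≥ 3 months (≈90 days) ✓; age 54 ≥ 25 ✓; 40 hrs/wk ≥ 24 ✓ → eligible.
Life Insurance — status intern ✗ (requires full-time, seasonal, or temporary) → not eligible.
Supplemental Life Insurance — status intern ✓ (not excluded); service 199 days < 3 years (≈1095 days) ✗ → not eligible.
Floating Holidays — status intern ✗ (requires seasonal) → not eligible.
Bereavement Leave — status intern ✗ (requires full-time, part-time, or seasonal) → not eligible.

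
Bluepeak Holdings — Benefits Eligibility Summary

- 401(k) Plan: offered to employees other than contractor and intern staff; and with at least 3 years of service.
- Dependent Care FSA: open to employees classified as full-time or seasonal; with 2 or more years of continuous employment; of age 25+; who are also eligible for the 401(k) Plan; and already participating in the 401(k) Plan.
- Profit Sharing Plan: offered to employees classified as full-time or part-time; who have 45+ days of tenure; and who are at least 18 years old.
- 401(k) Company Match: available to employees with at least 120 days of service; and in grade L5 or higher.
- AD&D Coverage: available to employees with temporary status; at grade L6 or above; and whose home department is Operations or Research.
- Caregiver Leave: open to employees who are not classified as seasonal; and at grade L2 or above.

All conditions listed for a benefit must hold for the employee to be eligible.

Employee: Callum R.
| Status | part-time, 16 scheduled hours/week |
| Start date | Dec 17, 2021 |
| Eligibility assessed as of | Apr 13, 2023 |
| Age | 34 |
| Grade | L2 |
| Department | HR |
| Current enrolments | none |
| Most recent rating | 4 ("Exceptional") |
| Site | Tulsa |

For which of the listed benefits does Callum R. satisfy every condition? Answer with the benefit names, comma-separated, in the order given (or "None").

Profit Sharing Plan, Caregiver Leave

Service from Dec 17, 2021 to Apr 13, 2023: 482 days.
401(k) Plan — status part-time ✓ (not excluded); service 482 days < 3 years (≈1095 days) ✗ → not eligible.
Dependent Care FSA — status part-time ✗ (requires full-time or seasonal) → not eligible.
Profit Sharing Plan — status part-time ✓; service 482 days ≥ 45 days ✓; age 34 ≥ 18 ✓ → eligible.
401(k) Company Match — service 482 days ≥ 120 days ✓; grade L2 < L5 ✗ → not eligible.
AD&D Coverage — status part-time ✗ (requires temporary) → not eligible.
Caregiver Leave — status part-time ✓ (not excluded); grade L2 ≥ L2 ✓ → eligible.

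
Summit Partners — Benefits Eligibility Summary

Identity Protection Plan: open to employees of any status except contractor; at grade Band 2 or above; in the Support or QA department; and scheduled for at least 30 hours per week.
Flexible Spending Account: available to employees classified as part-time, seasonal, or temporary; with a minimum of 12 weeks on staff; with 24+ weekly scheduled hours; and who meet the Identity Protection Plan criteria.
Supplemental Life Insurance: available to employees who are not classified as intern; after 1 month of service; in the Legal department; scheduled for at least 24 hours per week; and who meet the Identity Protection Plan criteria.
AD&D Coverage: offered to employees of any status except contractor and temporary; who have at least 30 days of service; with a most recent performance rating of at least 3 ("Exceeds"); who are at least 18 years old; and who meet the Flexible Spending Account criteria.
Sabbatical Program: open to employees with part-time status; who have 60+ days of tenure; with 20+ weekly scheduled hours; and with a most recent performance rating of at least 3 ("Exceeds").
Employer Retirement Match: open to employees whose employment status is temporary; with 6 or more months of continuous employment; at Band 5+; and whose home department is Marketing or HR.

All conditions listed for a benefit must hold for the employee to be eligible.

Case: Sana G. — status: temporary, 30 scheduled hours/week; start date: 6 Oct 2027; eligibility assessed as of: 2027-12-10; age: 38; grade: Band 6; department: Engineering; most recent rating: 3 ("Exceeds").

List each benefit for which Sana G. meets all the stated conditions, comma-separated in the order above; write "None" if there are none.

Service from 6 Oct 2027 to 2027-12-10: 65 days.
Identity Protection Plan — status temporary ✓ (not excluded); grade Band 6 ≥ Band 2 ✓; dept Engineering ✗ → not eligible.
Flexible Spending Account — status temporary ✓; service 65 days < 12 weeks (≈84 days) ✗ → not eligible.
Supplemental Life Insurance — status temporary ✓ (not excluded); service 65 days ≥ 1 month (≈30 days) ✓; dept Engineering ✗ → not eligible.
AD&D Coverage — status temporary ✗ (excluded) → not eligible.
Sabbatical Program — status temporary ✗ (requires part-time) → not eligible.
Employer Retirement Match — status temporary ✓; service 65 days < 6 months (≈180 days) ✗ → not eligible.

None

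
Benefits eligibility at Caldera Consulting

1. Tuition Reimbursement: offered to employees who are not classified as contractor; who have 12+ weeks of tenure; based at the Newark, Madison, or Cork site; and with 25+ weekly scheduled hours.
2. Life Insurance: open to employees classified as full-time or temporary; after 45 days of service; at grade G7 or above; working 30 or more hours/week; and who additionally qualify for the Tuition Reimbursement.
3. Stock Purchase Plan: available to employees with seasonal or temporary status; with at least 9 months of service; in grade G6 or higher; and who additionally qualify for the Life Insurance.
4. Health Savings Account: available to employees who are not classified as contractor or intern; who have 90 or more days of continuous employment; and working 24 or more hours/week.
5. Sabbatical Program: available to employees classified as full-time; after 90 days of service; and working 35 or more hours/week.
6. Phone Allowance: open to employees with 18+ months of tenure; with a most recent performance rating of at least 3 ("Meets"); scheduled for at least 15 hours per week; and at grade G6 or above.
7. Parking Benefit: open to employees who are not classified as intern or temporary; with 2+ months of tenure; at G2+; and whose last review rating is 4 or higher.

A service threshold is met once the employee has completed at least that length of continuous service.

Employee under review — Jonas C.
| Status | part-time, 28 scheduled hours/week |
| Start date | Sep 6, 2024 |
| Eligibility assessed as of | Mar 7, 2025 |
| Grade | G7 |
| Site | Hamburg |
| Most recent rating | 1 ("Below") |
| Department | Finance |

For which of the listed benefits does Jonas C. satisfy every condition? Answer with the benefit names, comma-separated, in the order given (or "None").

Service from Sep 6, 2024 to Mar 7, 2025: 182 days.
Tuition Reimbursement — status part-time ✓ (not excluded); service 182 days ≥ 12 weeks (≈84 days) ✓; site Hamburg ✗ (not Newark, Madison, or Cork) → not eligible.
Life Insurance — status part-time ✗ (requires full-time or temporary) → not eligible.
Stock Purchase Plan — status part-time ✗ (requires seasonal or temporary) → not eligible.
Health Savings Account — status part-time ✓ (not excluded); service 182 days ≥ 90 days ✓; 28 hrs/wk ≥ 24 ✓ → eligible.
Sabbatical Program — status part-time ✗ (requires full-time) → not eligible.
Phone Allowance — service 182 days < 18 months (≈540 days) ✗ → not eligible.
Parking Benefit — status part-time ✓ (not excluded); service 182 days ≥ 2 months (≈60 days) ✓; grade G7 ≥ G2 ✓; rating 1 < 4 ✗ → not eligible.

Health Savings Account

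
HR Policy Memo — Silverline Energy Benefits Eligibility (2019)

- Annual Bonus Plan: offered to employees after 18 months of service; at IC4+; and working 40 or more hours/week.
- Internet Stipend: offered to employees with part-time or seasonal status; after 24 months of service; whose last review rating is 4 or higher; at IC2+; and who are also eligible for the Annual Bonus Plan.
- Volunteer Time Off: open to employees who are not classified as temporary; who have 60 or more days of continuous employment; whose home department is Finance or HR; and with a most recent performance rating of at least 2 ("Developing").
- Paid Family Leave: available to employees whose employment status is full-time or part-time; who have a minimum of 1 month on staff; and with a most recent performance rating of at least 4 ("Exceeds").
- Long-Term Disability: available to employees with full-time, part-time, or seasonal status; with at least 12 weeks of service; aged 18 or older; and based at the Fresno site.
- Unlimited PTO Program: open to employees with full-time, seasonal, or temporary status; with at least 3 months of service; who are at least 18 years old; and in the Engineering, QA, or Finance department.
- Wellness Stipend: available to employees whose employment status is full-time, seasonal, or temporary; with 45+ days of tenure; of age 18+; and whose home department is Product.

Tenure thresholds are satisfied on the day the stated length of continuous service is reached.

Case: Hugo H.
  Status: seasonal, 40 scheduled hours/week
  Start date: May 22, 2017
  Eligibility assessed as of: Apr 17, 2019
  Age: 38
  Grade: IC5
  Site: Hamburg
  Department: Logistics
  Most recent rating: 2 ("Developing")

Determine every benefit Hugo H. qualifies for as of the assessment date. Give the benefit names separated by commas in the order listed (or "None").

Service from May 22, 2017 to Apr 17, 2019: 695 days.
Annual Bonus Plan — service 695 days ≥ 18 months (≈540 days) ✓; grade IC5 ≥ IC4 ✓; 40 hrs/wk ≥ 40 ✓ → eligible.
Internet Stipend — status seasonal ✓; service 695 days < 24 months (≈720 days) ✗ → not eligible.
Volunteer Time Off — status seasonal ✓ (not excluded); service 695 days ≥ 60 days ✓; dept Logistics ✗ → not eligible.
Paid Family Leave — status seasonal ✗ (requires full-time or part-time) → not eligible.
Long-Term Disability — status seasonal ✓; service 695 days ≥ 12 weeks (≈84 days) ✓; age 38 ≥ 18 ✓; site Hamburg ✗ (not Fresno) → not eligible.
Unlimited PTO Program — status seasonal ✓; service 695 days ≥ 3 months (≈90 days) ✓; age 38 ≥ 18 ✓; dept Logistics ✗ → not eligible.
Wellness Stipend — status seasonal ✓; service 695 days ≥ 45 days ✓; age 38 ≥ 18 ✓; dept Logistics ✗ → not eligible.

Annual Bonus Plan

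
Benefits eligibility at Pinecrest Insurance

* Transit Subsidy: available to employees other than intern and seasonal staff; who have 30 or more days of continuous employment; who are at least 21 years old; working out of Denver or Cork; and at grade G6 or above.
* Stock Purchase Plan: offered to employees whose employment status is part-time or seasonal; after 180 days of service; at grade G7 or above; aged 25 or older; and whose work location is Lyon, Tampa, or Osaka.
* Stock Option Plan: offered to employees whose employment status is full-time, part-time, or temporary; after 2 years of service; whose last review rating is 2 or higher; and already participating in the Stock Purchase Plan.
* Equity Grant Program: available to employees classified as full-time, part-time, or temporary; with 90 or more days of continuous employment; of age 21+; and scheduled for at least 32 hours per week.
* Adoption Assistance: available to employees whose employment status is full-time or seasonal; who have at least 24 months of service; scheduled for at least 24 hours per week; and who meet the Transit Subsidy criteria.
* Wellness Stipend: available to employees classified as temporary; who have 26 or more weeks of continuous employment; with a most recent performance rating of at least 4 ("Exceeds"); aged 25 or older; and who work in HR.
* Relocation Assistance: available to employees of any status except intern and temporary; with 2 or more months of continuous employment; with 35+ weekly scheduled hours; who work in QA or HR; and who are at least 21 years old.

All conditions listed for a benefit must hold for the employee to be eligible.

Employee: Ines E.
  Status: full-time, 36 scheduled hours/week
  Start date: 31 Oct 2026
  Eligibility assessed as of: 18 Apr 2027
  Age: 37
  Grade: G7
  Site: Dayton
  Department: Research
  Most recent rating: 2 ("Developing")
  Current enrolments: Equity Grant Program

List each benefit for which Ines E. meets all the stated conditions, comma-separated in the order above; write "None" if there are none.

Equity Grant Program

Service from 31 Oct 2026 to 18 Apr 2027: 169 days.
Transit Subsidy — status full-time ✓ (not excluded); service 169 days ≥ 30 days ✓; age 37 ≥ 21 ✓; site Dayton ✗ (not Denver or Cork) → not eligible.
Stock Purchase Plan — status full-time ✗ (requires part-time or seasonal) → not eligible.
Stock Option Plan — status full-time ✓; service 169 days < 2 years (≈730 days) ✗ → not eligible.
Equity Grant Program — status full-time ✓; service 169 days ≥ 90 days ✓; age 37 ≥ 21 ✓; 36 hrs/wk ≥ 32 ✓ → eligible.
Adoption Assistance — status full-time ✓; service 169 days < 24 months (≈720 days) ✗ → not eligible.
Wellness Stipend — status full-time ✗ (requires temporary) → not eligible.
Relocation Assistance — status full-time ✓ (not excluded); service 169 days ≥ 2 months (≈60 days) ✓; 36 hrs/wk ≥ 35 ✓; dept Research ✗ → not eligible.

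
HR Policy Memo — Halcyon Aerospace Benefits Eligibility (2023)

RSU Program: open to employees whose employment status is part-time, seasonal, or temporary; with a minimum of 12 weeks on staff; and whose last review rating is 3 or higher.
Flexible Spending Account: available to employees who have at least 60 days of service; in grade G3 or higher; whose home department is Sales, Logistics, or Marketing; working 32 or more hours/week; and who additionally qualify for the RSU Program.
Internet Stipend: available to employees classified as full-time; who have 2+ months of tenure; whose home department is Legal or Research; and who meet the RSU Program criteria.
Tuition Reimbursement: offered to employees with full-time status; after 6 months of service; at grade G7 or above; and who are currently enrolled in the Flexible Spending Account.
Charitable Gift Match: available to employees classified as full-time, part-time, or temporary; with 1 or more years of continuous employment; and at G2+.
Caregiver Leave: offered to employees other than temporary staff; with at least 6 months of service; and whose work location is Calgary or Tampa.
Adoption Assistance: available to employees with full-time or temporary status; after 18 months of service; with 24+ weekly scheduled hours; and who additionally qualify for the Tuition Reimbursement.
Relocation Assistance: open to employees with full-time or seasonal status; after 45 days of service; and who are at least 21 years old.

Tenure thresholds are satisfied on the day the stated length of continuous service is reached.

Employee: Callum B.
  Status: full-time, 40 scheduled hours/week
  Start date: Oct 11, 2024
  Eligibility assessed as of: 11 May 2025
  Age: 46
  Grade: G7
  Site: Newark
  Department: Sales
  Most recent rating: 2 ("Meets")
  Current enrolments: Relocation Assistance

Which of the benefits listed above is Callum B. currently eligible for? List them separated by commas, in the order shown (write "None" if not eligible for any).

Relocation Assistance

Service from Oct 11, 2024 to 11 May 2025: 212 days.
RSU Program — status full-time ✗ (requires part-time, seasonal, or temporary) → not eligible.
Flexible Spending Account — service 212 days ≥ 60 days ✓; grade G7 ≥ G3 ✓; dept Sales ✓; 40 hrs/wk ≥ 32 ✓; not eligible for RSU Program ✗ → not eligible.
Internet Stipend — status full-time ✓; service 212 days ≥ 2 months (≈60 days) ✓; dept Sales ✗ → not eligible.
Tuition Reimbursement — status full-time ✓; service 212 days ≥ 6 months (≈180 days) ✓; grade G7 ≥ G7 ✓; not enrolled in Flexible Spending Account ✗ → not eligible.
Charitable Gift Match — status full-time ✓; service 212 days < 1 year (≈365 days) ✗ → not eligible.
Caregiver Leave — status full-time ✓ (not excluded); service 212 days ≥ 6 months (≈180 days) ✓; site Newark ✗ (not Calgary or Tampa) → not eligible.
Adoption Assistance — status full-time ✓; service 212 days < 18 months (≈540 days) ✗ → not eligible.
Relocation Assistance — status full-time ✓; service 212 days ≥ 45 days ✓; age 46 ≥ 21 ✓ → eligible.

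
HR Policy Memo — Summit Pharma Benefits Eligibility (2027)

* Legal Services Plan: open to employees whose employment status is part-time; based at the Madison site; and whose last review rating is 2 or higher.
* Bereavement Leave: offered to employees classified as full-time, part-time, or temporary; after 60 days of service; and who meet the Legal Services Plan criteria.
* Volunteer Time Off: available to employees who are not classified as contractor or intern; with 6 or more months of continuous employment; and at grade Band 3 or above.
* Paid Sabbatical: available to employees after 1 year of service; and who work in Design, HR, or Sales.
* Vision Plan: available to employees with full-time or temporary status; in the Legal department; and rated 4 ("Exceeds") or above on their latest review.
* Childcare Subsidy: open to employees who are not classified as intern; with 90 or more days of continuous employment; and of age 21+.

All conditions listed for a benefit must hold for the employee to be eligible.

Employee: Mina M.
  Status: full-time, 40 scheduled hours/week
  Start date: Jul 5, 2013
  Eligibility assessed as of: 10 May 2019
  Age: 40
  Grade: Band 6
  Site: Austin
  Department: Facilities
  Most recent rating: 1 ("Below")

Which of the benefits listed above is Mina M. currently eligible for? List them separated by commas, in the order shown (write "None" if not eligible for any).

Service from Jul 5, 2013 to 10 May 2019: 2135 days.
Legal Services Plan — status full-time ✗ (requires part-time) → not eligible.
Bereavement Leave — status full-time ✓; service 2135 days ≥ 60 days ✓; not eligible for Legal Services Plan ✗ → not eligible.
Volunteer Time Off — status full-time ✓ (not excluded); service 2135 days ≥ 6 months (≈180 days) ✓; grade Band 6 ≥ Band 3 ✓ → eligible.
Paid Sabbatical — service 2135 days ≥ 1 year (≈365 days) ✓; dept Facilities ✗ → not eligible.
Vision Plan — status full-time ✓; dept Facilities ✗ → not eligible.
Childcare Subsidy — status full-time ✓ (not excluded); service 2135 days ≥ 90 days ✓; age 40 ≥ 21 ✓ → eligible.

Volunteer Time Off, Childcare Subsidy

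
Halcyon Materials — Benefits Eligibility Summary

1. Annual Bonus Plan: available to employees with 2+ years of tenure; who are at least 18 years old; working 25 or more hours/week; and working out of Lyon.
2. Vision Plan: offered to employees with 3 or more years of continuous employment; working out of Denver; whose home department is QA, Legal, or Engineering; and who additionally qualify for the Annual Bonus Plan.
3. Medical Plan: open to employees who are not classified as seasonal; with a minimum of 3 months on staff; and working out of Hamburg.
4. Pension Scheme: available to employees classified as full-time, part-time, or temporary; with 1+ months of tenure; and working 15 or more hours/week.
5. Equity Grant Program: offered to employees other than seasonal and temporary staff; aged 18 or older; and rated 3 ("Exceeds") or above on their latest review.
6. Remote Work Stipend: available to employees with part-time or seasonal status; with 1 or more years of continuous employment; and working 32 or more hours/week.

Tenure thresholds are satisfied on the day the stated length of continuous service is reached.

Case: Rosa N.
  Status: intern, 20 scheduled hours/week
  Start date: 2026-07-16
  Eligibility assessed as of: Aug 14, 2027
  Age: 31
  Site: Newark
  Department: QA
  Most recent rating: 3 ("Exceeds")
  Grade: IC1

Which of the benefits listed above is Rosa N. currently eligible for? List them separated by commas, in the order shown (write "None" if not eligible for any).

Service from 2026-07-16 to Aug 14, 2027: 394 days.
Annual Bonus Plan — service 394 days < 2 years (≈730 days) ✗ → not eligible.
Vision Plan — service 394 days < 3 years (≈1095 days) ✗ → not eligible.
Medical Plan — status intern ✓ (not excluded); service 394 days ≥ 3 months (≈90 days) ✓; site Newark ✗ (not Hamburg) → not eligible.
Pension Scheme — status intern ✗ (requires full-time, part-time, or temporary) → not eligible.
Equity Grant Program — status intern ✓ (not excluded); age 31 ≥ 18 ✓; rating 3 ≥ 3 ✓ → eligible.
Remote Work Stipend — status intern ✗ (requires part-time or seasonal) → not eligible.

Equity Grant Program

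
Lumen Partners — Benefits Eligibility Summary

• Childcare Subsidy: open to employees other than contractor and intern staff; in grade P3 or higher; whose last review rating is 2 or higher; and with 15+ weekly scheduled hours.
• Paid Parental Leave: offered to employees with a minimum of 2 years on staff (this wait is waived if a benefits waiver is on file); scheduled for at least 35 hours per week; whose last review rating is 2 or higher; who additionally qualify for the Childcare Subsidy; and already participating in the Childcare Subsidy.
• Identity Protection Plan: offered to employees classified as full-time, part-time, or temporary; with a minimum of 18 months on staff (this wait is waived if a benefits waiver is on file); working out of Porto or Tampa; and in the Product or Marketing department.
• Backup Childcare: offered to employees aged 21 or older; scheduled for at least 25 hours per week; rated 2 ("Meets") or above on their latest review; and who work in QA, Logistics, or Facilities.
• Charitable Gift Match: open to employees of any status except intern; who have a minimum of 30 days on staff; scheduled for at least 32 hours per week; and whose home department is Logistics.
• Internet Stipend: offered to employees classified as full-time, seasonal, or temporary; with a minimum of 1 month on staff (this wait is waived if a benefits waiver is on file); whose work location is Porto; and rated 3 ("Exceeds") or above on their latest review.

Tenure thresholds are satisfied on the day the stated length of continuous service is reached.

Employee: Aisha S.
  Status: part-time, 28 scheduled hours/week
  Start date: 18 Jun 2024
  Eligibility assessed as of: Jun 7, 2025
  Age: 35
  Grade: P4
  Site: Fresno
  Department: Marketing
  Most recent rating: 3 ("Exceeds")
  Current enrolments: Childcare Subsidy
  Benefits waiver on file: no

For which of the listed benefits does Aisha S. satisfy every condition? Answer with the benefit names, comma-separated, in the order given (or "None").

Service from 18 Jun 2024 to Jun 7, 2025: 354 days.
Childcare Subsidy — status part-time ✓ (not excluded); grade P4 ≥ P3 ✓; rating 3 ≥ 2 ✓; 28 hrs/wk ≥ 15 ✓ → eligible.
Paid Parental Leave — no waiver, service 354 days < 2 years (≈730 days) ✗ → not eligible.
Identity Protection Plan — status part-time ✓; no waiver, service 354 days < 18 months (≈540 days) ✗ → not eligible.
Backup Childcare — age 35 ≥ 21 ✓; 28 hrs/wk ≥ 25 ✓; rating 3 ≥ 2 ✓; dept Marketing ✗ → not eligible.
Charitable Gift Match — status part-time ✓ (not excluded); service 354 days ≥ 30 days ✓; 28 hrs/wk < 32 ✗ → not eligible.
Internet Stipend — status part-time ✗ (requires full-time, seasonal, or temporary) → not eligible.

Childcare Subsidy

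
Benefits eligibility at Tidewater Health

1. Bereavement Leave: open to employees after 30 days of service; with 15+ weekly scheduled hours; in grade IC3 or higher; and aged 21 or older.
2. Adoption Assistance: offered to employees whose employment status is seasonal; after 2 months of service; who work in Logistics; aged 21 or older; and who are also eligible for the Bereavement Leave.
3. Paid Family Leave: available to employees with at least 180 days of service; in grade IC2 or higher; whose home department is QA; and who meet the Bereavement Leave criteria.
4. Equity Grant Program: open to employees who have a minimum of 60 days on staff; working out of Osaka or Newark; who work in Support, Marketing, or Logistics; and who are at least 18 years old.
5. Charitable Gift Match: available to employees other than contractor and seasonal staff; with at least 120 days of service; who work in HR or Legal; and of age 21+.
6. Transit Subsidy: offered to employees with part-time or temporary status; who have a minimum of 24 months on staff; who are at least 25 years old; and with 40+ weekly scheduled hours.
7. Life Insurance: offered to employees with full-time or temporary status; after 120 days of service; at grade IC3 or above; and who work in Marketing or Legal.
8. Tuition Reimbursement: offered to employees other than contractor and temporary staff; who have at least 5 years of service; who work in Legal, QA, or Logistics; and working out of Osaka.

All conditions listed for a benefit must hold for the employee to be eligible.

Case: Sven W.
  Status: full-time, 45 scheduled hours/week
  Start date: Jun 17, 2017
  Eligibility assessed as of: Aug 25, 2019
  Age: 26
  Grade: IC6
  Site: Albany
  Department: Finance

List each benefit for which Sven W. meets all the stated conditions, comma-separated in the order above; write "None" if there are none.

Bereavement Leave

Service from Jun 17, 2017 to Aug 25, 2019: 799 days.
Bereavement Leave — service 799 days ≥ 30 days ✓; 45 hrs/wk ≥ 15 ✓; grade IC6 ≥ IC3 ✓; age 26 ≥ 21 ✓ → eligible.
Adoption Assistance — status full-time ✗ (requires seasonal) → not eligible.
Paid Family Leave — service 799 days ≥ 180 days ✓; grade IC6 ≥ IC2 ✓; dept Finance ✗ → not eligible.
Equity Grant Program — service 799 days ≥ 60 days ✓; site Albany ✗ (not Osaka or Newark) → not eligible.
Charitable Gift Match — status full-time ✓ (not excluded); service 799 days ≥ 120 days ✓; dept Finance ✗ → not eligible.
Transit Subsidy — status full-time ✗ (requires part-time or temporary) → not eligible.
Life Insurance — status full-time ✓; service 799 days ≥ 120 days ✓; grade IC6 ≥ IC3 ✓; dept Finance ✗ → not eligible.
Tuition Reimbursement — status full-time ✓ (not excluded); service 799 days < 5 years (≈1825 days) ✗ → not eligible.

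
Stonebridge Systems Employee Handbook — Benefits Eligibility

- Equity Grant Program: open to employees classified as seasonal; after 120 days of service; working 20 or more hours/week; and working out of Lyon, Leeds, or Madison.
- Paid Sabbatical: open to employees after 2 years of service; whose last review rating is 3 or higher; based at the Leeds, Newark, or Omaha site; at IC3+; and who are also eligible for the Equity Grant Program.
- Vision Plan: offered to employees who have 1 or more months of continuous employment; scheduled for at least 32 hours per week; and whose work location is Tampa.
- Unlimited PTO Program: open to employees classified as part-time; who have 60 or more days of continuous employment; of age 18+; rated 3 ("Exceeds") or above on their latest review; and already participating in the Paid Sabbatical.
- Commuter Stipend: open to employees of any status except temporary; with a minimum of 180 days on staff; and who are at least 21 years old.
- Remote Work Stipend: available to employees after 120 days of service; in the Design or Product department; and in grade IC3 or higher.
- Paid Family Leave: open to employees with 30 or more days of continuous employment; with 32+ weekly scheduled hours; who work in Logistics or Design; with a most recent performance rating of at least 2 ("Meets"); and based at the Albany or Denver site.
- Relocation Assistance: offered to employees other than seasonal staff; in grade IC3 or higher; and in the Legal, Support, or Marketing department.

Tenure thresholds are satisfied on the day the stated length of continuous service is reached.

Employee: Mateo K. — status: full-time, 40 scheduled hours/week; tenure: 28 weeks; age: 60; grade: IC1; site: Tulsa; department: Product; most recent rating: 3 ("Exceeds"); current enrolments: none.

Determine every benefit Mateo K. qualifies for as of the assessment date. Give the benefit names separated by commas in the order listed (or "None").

Equity Grant Program — status full-time ✗ (requires seasonal) → not eligible.
Paid Sabbatical — service 28 weeks < 2 years (≈730 days) ✗ → not eligible.
Vision Plan — service 28 weeks ≥ 1 month (≈30 days) ✓; 40 hrs/wk ≥ 32 ✓; site Tulsa ✗ (not Tampa) → not eligible.
Unlimited PTO Program — status full-time ✗ (requires part-time) → not eligible.
Commuter Stipend — status full-time ✓ (not excluded); service 28 weeks ≥ 180 days ✓; age 60 ≥ 21 ✓ → eligible.
Remote Work Stipend — service 28 weeks ≥ 120 days ✓; dept Product ✓; grade IC1 < IC3 ✗ → not eligible.
Paid Family Leave — service 28 weeks ≥ 30 days ✓; 40 hrs/wk ≥ 32 ✓; dept Product ✗ → not eligible.
Relocation Assistance — status full-time ✓ (not excluded); grade IC1 < IC3 ✗ → not eligible.

Commuter Stipend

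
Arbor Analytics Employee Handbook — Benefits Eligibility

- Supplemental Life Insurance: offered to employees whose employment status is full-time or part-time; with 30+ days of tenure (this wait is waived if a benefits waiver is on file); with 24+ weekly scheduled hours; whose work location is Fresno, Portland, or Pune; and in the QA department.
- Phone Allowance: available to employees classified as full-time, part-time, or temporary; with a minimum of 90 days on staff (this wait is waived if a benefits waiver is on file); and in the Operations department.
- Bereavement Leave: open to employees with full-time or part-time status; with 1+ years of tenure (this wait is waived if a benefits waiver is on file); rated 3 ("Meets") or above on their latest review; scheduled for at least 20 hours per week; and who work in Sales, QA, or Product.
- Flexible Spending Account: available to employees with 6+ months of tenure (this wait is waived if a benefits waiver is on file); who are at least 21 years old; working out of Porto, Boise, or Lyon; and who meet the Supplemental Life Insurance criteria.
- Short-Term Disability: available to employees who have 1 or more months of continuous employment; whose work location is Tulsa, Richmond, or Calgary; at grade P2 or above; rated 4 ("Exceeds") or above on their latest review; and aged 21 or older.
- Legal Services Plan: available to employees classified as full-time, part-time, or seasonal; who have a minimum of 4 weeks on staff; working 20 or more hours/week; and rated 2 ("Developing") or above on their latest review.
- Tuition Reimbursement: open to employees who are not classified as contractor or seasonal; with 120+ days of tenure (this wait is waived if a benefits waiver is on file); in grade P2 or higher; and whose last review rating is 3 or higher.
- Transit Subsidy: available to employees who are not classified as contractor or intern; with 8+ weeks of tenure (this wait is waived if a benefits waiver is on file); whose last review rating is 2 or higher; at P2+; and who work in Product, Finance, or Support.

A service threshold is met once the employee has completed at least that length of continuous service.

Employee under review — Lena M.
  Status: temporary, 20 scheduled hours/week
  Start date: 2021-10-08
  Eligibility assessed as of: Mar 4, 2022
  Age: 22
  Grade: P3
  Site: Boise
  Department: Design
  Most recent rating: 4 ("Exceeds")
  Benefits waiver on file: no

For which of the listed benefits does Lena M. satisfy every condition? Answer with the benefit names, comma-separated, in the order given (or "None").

Tuition Reimbursement

Service from 2021-10-08 to Mar 4, 2022: 147 days.
Supplemental Life Insurance — status temporary ✗ (requires full-time or part-time) → not eligible.
Phone Allowance — status temporary ✓; no waiver, service 147 days ≥ 90 days ✓; dept Design ✗ → not eligible.
Bereavement Leave — status temporary ✗ (requires full-time or part-time) → not eligible.
Flexible Spending Account — no waiver, service 147 days < 6 months (≈180 days) ✗ → not eligible.
Short-Term Disability — service 147 days ≥ 1 month (≈30 days) ✓; site Boise ✗ (not Tulsa, Richmond, or Calgary) → not eligible.
Legal Services Plan — status temporary ✗ (requires full-time, part-time, or seasonal) → not eligible.
Tuition Reimbursement — status temporary ✓ (not excluded); no waiver, service 147 days ≥ 120 days ✓; grade P3 ≥ P2 ✓; rating 4 ≥ 3 ✓ → eligible.
Transit Subsidy — status temporary ✓ (not excluded); no waiver, service 147 days ≥ 8 weeks (≈56 days) ✓; rating 4 ≥ 2 ✓; grade P3 ≥ P2 ✓; dept Design ✗ → not eligible.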